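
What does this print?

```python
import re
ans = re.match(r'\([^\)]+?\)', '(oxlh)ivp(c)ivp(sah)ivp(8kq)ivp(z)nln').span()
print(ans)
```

With `match`, the pattern is implicitly anchored at the beginning.
The match spans [0:6] → '(oxlh)'.

(0, 6)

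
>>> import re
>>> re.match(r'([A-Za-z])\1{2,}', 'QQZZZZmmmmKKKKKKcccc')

None

`\1` has to match the exact text group 1 already captured.
`re.match` won't scan ahead — the pattern has to work from the very first character.
Here the string doesn't start with a match, so the call returns None.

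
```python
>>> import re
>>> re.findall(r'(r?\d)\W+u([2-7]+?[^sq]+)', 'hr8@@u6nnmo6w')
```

The pattern matches optionally the literal 'r', then a digit (captured); then one or more of a non-word character, then a literal 'u'; then one or more of a character in [2-7] (lazy), then one or more of any character except [sq] (captured).
2 groups means the one result is a tuple of 2 captured strings — 1 here.

[('r8', '6nnmo6w')]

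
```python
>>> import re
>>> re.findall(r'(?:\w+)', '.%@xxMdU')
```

['xxMdU']

`findall` yields the raw match text (1 of them) because the pattern has no groups.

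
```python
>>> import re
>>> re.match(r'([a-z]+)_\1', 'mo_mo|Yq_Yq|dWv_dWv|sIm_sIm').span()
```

(0, 5)

A backreference is literal: `\1` must see the identical characters the first group matched.
`match` is anchored at position 0; if the pattern doesn't fit there, it returns None.
The match spans [0:5] → 'mo_mo'.
Captured: group 1 = 'mo'.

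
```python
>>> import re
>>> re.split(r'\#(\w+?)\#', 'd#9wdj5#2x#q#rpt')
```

['d', '9wdj5', '2x', 'q', 'rpt']

Matches to split on: at [1:8] → '#9wdj5#'; at [10:13] → '#q#'.
`re.split` interleaves the captured-group text with the surrounding fragments.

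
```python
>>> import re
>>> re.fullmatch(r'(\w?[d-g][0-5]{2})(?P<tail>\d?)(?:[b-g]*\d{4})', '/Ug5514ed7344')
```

None

For `fullmatch`, every character of the input must be accounted for by the pattern.
Here the pattern can't cover the whole string, so the call returns None.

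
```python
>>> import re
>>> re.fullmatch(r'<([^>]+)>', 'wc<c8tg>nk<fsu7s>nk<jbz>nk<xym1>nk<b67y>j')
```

None

For `fullmatch`, every character of the input must be accounted for by the pattern.
Here the string isn't matched end-to-end, so the call returns None.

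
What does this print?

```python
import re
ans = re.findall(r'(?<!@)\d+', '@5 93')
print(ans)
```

['93']

`(?!…)`/`(?<!…)` only lets a position through if the neighbouring text does NOT match; no characters are consumed.
Walking the string: at [3:5] → '93'.
Since nothing is captured, `findall` lists the 1 matched substring directly.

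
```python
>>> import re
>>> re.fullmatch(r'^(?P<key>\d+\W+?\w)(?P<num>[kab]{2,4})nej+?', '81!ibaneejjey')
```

None

The pattern matches anchored at the start of the string; then one or more of a digit, then one or more of a non-word character (lazy), then a word character (captured as 'key'); then 2 to 4 of one of [kab] (captured as 'num'); then the literal 'ne', then one or more of the literal 'j' (lazy).
`fullmatch` succeeds only if the pattern covers the string from start to end.
Here there's no way to consume every character, so the call returns None.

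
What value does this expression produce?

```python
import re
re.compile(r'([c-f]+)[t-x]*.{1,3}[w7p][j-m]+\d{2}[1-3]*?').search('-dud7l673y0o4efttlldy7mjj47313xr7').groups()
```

('d',)

This matches one or more of a character in [c-f] (captured); then zero or more of a character in [t-x], then 1 to 3 of any character, then one of [w7p]; then one or more of a character in [j-m], then exactly 2 of a digit, then zero or more of a character in [1-3] (lazy).
The `?` after the quantifier makes it lazy — it takes as little as possible before letting the rest of the pattern try.
`search` walks the string left to right and returns the first match it finds.
The match spans [1:8] → 'dud7l67'.
Captured: group 1 = 'd'.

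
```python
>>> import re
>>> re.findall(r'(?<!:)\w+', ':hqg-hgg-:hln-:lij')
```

['qg', 'hgg', 'ln', 'ij']

The negative lookahead/lookbehind blocks any match where the forbidden context is present.
Walking the string: at [2:4] → 'qg'; at [5:8] → 'hgg'; at [11:13] → 'ln'; at [16:18] → 'ij'.
With no groups in the pattern, `findall` gives back each whole match — 4 here.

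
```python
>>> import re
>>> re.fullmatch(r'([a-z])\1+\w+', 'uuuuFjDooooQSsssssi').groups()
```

('u',)

The match spans [0:19] → 'uuuuFjDooooQSsssssi'.
Captured: group 1 = 'u'.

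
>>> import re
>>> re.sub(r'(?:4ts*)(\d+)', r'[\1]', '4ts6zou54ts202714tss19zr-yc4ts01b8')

The pattern matches the literal '4t', then zero or more of the literal 's' (non-capturing group); then one or more of a digit (captured).
`\1` in the replacement pulls in group 1's text for each match.

'[6]zou5[202714]tss19zr-yc[01]b8'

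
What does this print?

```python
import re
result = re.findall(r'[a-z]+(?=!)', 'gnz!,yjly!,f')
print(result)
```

['gnz', 'yjly']

The positive lookaround only admits positions where the adjacent text matches; those characters stay outside the span.
Since nothing is captured, `findall` lists the 2 matched substrings directly.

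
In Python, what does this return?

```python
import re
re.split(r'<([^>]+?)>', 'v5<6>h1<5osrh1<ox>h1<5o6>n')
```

['v5', '6', 'h1', '5osrh1<ox', 'h1', '5o6', 'n']

Matches to split on: at [2:5] → '<6>'; at [7:18] → '<5osrh1<ox>'; at [20:25] → '<5o6>'.
With a capturing group present, the delimiter's captured portion is kept in the result list.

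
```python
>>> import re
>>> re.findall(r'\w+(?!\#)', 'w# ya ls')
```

Because the assertion is negative and zero-width, positions next to the forbidden text are skipped.
Walking the string: at [3:5] → 'ya'; at [6:8] → 'ls'.
Since nothing is captured, `findall` lists the 2 matched substrings directly.

['ya', 'ls']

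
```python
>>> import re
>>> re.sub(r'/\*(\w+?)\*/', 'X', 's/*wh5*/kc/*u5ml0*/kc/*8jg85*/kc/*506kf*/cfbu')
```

'sXkcXkcXkcXcfbu'

`sub` substitutes 'X' at each match site.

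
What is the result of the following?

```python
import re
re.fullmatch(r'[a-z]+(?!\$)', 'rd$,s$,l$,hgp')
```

Because the assertion is negative and zero-width, positions next to the forbidden text are skipped.
`re.fullmatch` requires the pattern to consume the entire string.
Here the pattern can't cover the whole string, so the call returns None.

None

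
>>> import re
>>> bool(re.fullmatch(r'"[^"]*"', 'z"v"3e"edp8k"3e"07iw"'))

`re.fullmatch` is like wrapping the pattern in `^…$` (in single-line mode).
Here the string isn't matched end-to-end, so the call returns None, and `bool(None)` is False.

False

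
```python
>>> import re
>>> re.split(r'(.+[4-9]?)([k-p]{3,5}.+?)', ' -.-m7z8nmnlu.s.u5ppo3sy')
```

The pattern matches one or more of any character, then optionally a character in [4-9] (captured); then 3 to 5 of a character in [k-p], then one or more of any character (lazy) (captured).
With the lazy modifier that quantifier settles for the fewest repetitions that let the rest of the pattern succeed (the atoms after it are unaffected and can still be greedy).
Matches to split on: at [0:22] → ' -.-m7z8nmnlu.s.u5ppo3'.
Because the pattern has a capturing group, `split` also inserts each captured text between the pieces.

['', ' -.-m7z8nmnlu.s.u5', 'ppo3', 'sy']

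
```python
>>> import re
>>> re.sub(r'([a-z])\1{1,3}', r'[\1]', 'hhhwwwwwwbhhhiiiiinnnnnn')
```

`\1` is not a pattern — it's the concrete string captured by group 1, re-applied verbatim.
Each match is replaced using the text its own group 1 captured.

'[h][w][w]b[h][i]i[n][n]'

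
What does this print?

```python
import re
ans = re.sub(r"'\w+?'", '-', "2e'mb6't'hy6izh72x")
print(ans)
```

Matches: at [2:7] → "'mb6'".
`sub` substitutes '-' at each match site.

2e-t'hy6izh72x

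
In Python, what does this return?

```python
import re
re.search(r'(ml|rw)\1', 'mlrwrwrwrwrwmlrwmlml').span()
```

(2, 6)

A backreference is literal: `\1` must see the identical characters the first group matched.
The match spans [2:6] → 'rwrw'.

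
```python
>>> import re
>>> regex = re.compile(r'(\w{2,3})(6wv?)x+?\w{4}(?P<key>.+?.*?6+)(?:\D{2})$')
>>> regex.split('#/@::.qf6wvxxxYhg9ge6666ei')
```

['#/@::.', 'qf', '6wv', 'g9ge6666', '']

This matches 2 to 3 of a word character (captured); then the literal '6w', then optionally a literal 'v' (captured); then one or more of the literal 'x' (lazy), then exactly 4 of a word character; then one or more of any character (lazy), then zero or more of any character (lazy), then one or more of a literal '6' (captured as 'key'); then exactly 2 of a non-digit (non-capturing group); then anchored at the end.
A non-greedy quantifier consumes as few characters as it can — just enough that the remainder of the pattern still matches from where it stops; whatever follows it matches normally.
Matches to split on: at [6:26] → 'qf6wvxxxYhg9ge6666ei'.
With a capturing group present, the delimiter's captured portion is kept in the result list.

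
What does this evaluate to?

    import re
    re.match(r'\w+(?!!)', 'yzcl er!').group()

'yzcl'

The negative lookahead/lookbehind blocks any match where the forbidden context is present.
`re.match` only tries the pattern at the start of the string.
The match spans [0:4] → 'yzcl'.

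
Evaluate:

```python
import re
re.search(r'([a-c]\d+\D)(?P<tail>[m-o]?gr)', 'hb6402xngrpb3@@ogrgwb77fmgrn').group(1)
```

'b6402x'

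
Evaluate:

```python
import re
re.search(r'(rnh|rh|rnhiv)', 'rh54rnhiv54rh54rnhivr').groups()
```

('rh',)

Unlike `match`, `search` isn't anchored — it looks for the pattern anywhere in the string.
The match spans [0:2] → 'rh'.
Captured: group 1 = 'rh'.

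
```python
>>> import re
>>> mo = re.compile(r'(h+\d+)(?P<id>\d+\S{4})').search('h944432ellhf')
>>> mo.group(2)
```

The match spans [0:11] → 'h944432ellh'.
Captured: group 1 = 'h94443', group 2 = '2ellh'.

'2ellh'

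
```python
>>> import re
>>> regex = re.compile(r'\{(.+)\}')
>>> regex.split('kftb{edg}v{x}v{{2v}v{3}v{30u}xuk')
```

['kftb', 'edg}v{x}v{{2v}v{3}v{30u', 'xuk']

Matches to split on: at [4:29] → '{edg}v{x}v{{2v}v{3}v{30u}'.
With a capturing group present, the delimiter's captured portion is kept in the result list.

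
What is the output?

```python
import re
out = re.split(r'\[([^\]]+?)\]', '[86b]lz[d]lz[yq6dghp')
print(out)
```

Matches to split on: at [0:5] → '[86b]'; at [7:10] → '[d]'.
With a capturing group present, the delimiter's captured portion is kept in the result list.

['', '86b', 'lz', 'd', 'lz[yq6dghp']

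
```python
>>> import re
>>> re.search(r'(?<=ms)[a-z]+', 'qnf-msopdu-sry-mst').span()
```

The lookaround is zero-width — it requires the adjacent text to match without consuming it, so the asserted text isn't part of the match.
The match spans [6:10] → 'opdu'.

(6, 10)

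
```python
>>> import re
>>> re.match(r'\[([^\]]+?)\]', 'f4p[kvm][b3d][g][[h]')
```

With `match`, the pattern is implicitly anchored at the beginning.
Here the pattern fails at index 0, so the call returns None.

None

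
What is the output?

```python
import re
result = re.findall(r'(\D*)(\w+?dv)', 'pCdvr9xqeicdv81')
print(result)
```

[('pCdvr', '9xqeicdv')]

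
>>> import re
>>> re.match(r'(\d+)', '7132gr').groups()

Pattern: one or more of a digit (captured).
`re.match` only tries the pattern at the start of the string.
The match spans [0:4] → '7132'.
Captured: group 1 = '7132'.

('7132',)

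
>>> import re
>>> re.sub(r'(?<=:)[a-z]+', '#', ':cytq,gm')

The `(?=…)`/`(?<=…)` assertion just peeks at neighbouring text; it doesn't advance the match position.
Each match is replaced by '#'.

':#,gm'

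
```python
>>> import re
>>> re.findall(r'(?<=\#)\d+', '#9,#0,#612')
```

['9', '0', '612']

Lookahead/lookbehind check context without consuming it, so the matched span excludes the asserted characters.
Scanning left to right: at [1:2] → '9'; at [4:5] → '0'; at [7:10] → '612'.
With no groups in the pattern, `findall` gives back each whole match — 3 here.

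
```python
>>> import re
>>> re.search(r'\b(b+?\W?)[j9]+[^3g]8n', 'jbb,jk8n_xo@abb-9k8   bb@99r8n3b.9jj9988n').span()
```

(22, 30)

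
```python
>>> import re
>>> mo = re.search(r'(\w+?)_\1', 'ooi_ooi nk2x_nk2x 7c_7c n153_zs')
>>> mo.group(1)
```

The match spans [0:7] → 'ooi_ooi'.
Captured: group 1 = 'ooi'.

'ooi'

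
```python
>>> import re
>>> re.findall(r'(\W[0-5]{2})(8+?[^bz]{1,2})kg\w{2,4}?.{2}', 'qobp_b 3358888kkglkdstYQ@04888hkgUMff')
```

[('@04', '888h')]

Pattern: a non-word character, then exactly 2 of a character in [0-5] (captured); then one or more of a literal '8' (lazy), then 1 to 2 of any character except [bz] (captured); then the literal 'kg', then 2 to 4 of a word character (lazy), then exactly 2 of any character.
Walking the string: at [24:37] match '@04888hkgUMff', groups = ('@04', '888h').
`findall` packs the 2 group values into a tuple for every match.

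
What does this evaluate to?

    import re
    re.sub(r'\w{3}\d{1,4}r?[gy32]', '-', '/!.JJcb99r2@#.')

'/!.J-@#.'

This matches exactly 3 of a word character, then 1 to 4 of a digit; then optionally the literal 'r', then one of [gy32].
Every occurrence is swapped for '-'.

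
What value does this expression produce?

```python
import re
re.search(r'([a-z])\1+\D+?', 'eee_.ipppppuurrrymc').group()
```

'eee_'

`\1` has to match the exact text group 1 already captured.
`search` walks the string left to right and returns the first match it finds.
The match spans [0:4] → 'eee_'.
Captured: group 1 = 'e'.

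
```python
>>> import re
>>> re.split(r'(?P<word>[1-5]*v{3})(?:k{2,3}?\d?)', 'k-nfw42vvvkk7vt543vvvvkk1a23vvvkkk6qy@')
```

With the lazy modifier that quantifier settles for the fewest repetitions that let the rest of the pattern succeed (the atoms after it are unaffected and can still be greedy).
`re.split` interleaves the captured-group text with the surrounding fragments.

['k-nfw', '42vvv', 'vt543v', 'vvv', 'a', '23vvv', 'k6qy@']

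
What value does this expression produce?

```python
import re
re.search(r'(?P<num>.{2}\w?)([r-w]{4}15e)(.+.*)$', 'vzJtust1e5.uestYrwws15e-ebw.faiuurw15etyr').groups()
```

('stY', 'rwws15e', '-ebw.faiuurw15etyr')

The match spans [13:41] → 'stYrwws15e-ebw.faiuurw15etyr'.
Captured: group 1 = 'stY', group 2 = 'rwws15e', group 3 = '-ebw.faiuurw15etyr'.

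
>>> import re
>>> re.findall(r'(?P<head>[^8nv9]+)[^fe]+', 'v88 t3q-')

[' t3q']

This matches one or more of any character except [8nv9] (captured as 'head'); then one or more of any character except [fe].
Walking the string: at [3:8] match ' t3q-', group 1 = ' t3q'.
One capturing group, so `findall` returns just the captured substring from the one match — 1 in all.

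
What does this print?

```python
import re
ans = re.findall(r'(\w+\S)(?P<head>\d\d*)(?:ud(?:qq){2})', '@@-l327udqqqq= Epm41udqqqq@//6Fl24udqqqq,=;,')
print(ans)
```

[('l32', '7'), ('Epm4', '1'), ('6Fl2', '4')]

The pattern matches one or more of a word character, then a non-whitespace character (captured); then a digit, then zero or more of a digit (captured as 'head'); then the literal 'ud', then the literal 'qq' repeated 2 times (non-capturing group).
Scanning left to right: at [3:13] match 'l327udqqqq', groups = ('l32', '7'); at [15:26] match 'Epm41udqqqq', groups = ('Epm4', '1'); at [29:40] match '6Fl24udqqqq', groups = ('6Fl2', '4').
`findall` packs the 2 group values into a tuple for every match.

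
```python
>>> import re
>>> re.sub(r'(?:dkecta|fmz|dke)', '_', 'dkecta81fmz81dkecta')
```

The regex engine tests alternatives in the order written; an earlier branch that matches wins even if a later one would match more.
`sub` substitutes '_' at each match site.

'_81_81_'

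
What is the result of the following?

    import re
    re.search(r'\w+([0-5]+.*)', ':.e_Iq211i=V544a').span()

(2, 16)

The pattern matches one or more of a word character; then one or more of a character in [0-5], then zero or more of any character (captured).
`search` walks the string left to right and returns the first match it finds.
The match spans [2:16] → 'e_Iq211i=V544a'.
Captured: group 1 = '1i=V544a'.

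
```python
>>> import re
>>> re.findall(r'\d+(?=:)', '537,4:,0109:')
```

['4', '0109']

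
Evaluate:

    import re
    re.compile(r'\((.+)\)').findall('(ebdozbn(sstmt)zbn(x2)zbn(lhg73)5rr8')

['ebdozbn(sstmt)zbn(x2)zbn(lhg73']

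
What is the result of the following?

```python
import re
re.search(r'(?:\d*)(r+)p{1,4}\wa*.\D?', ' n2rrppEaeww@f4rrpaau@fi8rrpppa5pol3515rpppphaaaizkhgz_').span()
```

The pattern matches zero or more of a digit (non-capturing group); then one or more of a literal 'r' (captured); then 1 to 4 of the literal 'p', then a word character, then zero or more of the literal 'a'; then any character, then optionally a non-digit.
Unlike `match`, `search` isn't anchored — it looks for the pattern anywhere in the string.
The match spans [2:11] → '2rrppEaew'.
Captured: group 1 = 'rr'.

(2, 11)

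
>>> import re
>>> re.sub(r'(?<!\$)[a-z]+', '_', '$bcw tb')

'$b_ _'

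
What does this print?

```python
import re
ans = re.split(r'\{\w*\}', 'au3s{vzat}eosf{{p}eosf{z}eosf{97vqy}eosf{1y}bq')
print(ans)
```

Matches to split on: at [4:10] → '{vzat}'; at [15:18] → '{p}'; at [22:25] → '{z}'; at [29:36] → '{97vqy}'; at [40:44] → '{1y}'.
Splitting on the pattern gives 6 pieces.

['au3s', 'eosf{', 'eosf', 'eosf', 'eosf', 'bq']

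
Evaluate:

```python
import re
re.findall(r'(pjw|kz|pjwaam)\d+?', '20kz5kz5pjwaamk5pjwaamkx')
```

Walking the string: at [2:5] match 'kz5', group 1 = 'kz'; at [5:8] match 'kz5', group 1 = 'kz'.
With a single group, `findall` returns only what that group captured — 2 items.

['kz', 'kz']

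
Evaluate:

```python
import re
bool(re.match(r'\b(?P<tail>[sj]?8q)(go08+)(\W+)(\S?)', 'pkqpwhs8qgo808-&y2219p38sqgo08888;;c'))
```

Pattern: a word boundary (`\b`, zero-width); then optionally one of [sj], then the literal '8q' (captured as 'tail'); then the literal 'go0', then one or more of the literal '8' (captured); then one or more of a non-word character (captured); then optionally a non-whitespace character (captured).
`re.match` won't scan ahead — the pattern has to work from the very first character.
Here the pattern fails at index 0, so the call returns None, and `bool(None)` is False.

False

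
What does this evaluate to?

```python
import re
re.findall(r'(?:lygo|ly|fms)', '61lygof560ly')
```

The regex engine tests alternatives in the order written; an earlier branch that matches wins even if a later one would match more.
`findall` yields the raw match text (2 of them) because the pattern has no groups.

['lygo', 'ly']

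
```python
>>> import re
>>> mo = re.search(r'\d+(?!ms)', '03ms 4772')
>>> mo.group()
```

The negative lookaround is zero-width — it rules out positions where the adjacent text would match, without consuming anything.
The match spans [0:1] → '0'.

'0'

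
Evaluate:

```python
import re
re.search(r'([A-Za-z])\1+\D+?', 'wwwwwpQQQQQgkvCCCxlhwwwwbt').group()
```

A backreference is literal: `\1` must see the identical characters the first group matched.
`re.search` scans for the first position where the pattern succeeds.
The match spans [0:6] → 'wwwwwp'.
Captured: group 1 = 'w'.

'wwwwwp'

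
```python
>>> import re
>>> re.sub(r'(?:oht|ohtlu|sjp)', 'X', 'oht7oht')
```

Matches: at [0:3] → 'oht'; at [4:7] → 'oht'.
`sub` substitutes 'X' at each match site.

'X7X'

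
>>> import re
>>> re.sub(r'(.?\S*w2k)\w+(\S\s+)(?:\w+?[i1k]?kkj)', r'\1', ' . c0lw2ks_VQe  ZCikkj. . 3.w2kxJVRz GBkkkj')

Pattern: optionally any character, then zero or more of a non-whitespace character, then the literal 'w2k' (captured); then one or more of a word character; then a non-whitespace character, then one or more of whitespace (captured); then one or more of a word character (lazy), then optionally one of [i1k], then the literal 'kkj' (non-capturing group).
Matches: at [2:22] → ' c0lw2ks_VQe  ZCikkj'; at [25:43] → ' 3.w2kxJVRz GBkkkj'.
The replacement refers to a captured group, so each match is rewritten using its own captured text.

' . c0lw2k. . 3.w2k'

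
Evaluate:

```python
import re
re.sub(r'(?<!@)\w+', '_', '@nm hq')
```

'@n_ _'

The negative lookahead/lookbehind blocks any match where the forbidden context is present.
Matches: at [2:3] → 'm'; at [4:6] → 'hq'.
`sub` substitutes '_' at each match site.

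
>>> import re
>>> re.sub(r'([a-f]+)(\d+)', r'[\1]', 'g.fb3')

The pattern matches one or more of a character in [a-f] (captured); then one or more of a digit (captured).
Matches: at [2:5] → 'fb3'.
`\1` in the replacement pulls in group 1's text for each match.

'g.[fb]'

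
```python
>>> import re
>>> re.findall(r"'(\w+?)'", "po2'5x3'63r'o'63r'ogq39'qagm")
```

['5x3', 'o', 'ogq39']

Matches: at [3:8] match "'5x3'", group 1 = '5x3'; at [11:14] match "'o'", group 1 = 'o'; at [17:24] match "'ogq39'", group 1 = 'ogq39'.
`findall` collects group 1 from each match (3 total).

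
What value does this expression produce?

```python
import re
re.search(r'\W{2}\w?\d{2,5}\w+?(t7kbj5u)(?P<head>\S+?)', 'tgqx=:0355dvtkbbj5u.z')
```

None

This matches exactly 2 of a non-word character, then optionally a word character, then 2 to 5 of a digit; then one or more of a word character (lazy); then the literal 't7', then the literal 'kbj', then the literal '5u' (captured); then one or more of a non-whitespace character (lazy) (captured as 'head').
`search` walks the string left to right and returns the first match it finds.
Here no position works, so the call returns None.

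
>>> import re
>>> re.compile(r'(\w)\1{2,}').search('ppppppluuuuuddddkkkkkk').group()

The backreference `\1` re-matches whatever the first group consumed, character for character.
Unlike `match`, `search` isn't anchored — it looks for the pattern anywhere in the string.
The match spans [0:6] → 'pppppp'.
Captured: group 1 = 'p'.

'pppppp'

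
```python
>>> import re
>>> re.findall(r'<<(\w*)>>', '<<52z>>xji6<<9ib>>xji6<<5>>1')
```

Scanning left to right: at [0:7] match '<<52z>>', group 1 = '52z'; at [11:18] match '<<9ib>>', group 1 = '9ib'; at [22:27] match '<<5>>', group 1 = '5'.
Because there's exactly one group, `findall` drops the full match and keeps group 1 from each hit.

['52z', '9ib', '5']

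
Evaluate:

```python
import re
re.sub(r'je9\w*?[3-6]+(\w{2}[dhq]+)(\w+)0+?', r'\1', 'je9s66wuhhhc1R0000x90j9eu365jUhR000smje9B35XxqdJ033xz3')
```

This matches the literal 'je9', then zero or more of a word character (lazy); then one or more of a character in [3-6]; then exactly 2 of a word character, then one or more of one of [dhq] (captured); then one or more of a word character (captured); then one or more of a literal '0' (lazy).
The `?` after the quantifier makes it lazy — it takes as little as possible before letting the rest of the pattern try.
Matches: at [0:49] → 'je9s66wuhhhc1R0000x90j9eu365jUhR000smje9B35XxqdJ0'.
`\1` in the replacement pulls in group 1's text for each match.

'wuhhh33xz3'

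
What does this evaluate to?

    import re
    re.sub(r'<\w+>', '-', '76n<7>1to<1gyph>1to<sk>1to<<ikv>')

Matches: at [3:6] → '<7>'; at [9:16] → '<1gyph>'; at [19:23] → '<sk>'; at [27:32] → '<ikv>'.
`sub` substitutes '-' at each match site.

'76n-1to-1to-1to<-'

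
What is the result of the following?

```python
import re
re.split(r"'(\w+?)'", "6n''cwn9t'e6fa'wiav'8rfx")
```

["6n'", 'cwn9t', 'e6fa', 'wiav', '8rfx']

Matches to split on: at [3:10] → "'cwn9t'"; at [14:20] → "'wiav'".
`re.split` interleaves the captured-group text with the surrounding fragments.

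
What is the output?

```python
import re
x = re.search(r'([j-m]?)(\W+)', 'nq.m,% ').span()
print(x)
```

(2, 3)

The match spans [2:3] → '.'.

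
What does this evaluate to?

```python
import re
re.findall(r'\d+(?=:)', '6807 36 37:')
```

['37']

Because the assertion is zero-width, the text it checks is not consumed and won't appear in the result.
Since nothing is captured, `findall` lists the 1 matched substring directly.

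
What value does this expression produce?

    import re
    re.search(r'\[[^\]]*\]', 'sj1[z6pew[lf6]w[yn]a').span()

(3, 14)

`search` walks the string left to right and returns the first match it finds.
The match spans [3:14] → '[z6pew[lf6]'.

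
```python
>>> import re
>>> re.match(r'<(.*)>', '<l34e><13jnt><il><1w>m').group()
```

'<l34e><13jnt><il><1w>'

`re.match` only tries the pattern at the start of the string.
The match spans [0:21] → '<l34e><13jnt><il><1w>'.
Captured: group 1 = 'l34e><13jnt><il><1w'.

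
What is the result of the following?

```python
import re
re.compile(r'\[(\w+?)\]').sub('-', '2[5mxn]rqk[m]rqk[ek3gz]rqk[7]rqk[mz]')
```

'2-rqk-rqk-rqk-rqk-'

Matches: at [1:7] → '[5mxn]'; at [10:13] → '[m]'; at [16:23] → '[ek3gz]'; at [26:29] → '[7]'; at [32:36] → '[mz]'.
Each match is replaced by '-'.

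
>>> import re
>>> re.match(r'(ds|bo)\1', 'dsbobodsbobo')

None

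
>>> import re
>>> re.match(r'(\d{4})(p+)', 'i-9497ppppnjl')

Pattern: exactly 4 of a digit (captured); then one or more of a literal 'p' (captured).
`re.match` only tries the pattern at the start of the string.
Here position 0 doesn't satisfy it, so the call returns None.

None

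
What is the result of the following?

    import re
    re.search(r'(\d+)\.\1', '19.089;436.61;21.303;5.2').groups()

A backreference is literal: `\1` must see the identical characters the first group matched.
`re.search` scans for the first position where the pattern succeeds.
The match spans [9:12] → '6.6'.
Captured: group 1 = '6'.

('6',)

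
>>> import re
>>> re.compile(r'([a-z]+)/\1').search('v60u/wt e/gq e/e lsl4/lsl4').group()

The backreference `\1` re-matches whatever the first group consumed, character for character.
The match spans [13:16] → 'e/e'.

'e/e'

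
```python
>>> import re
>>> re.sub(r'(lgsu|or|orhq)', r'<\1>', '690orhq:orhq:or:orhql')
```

The regex engine tests alternatives in the order written; an earlier branch that matches wins even if a later one would match more.
`\1` in the replacement pulls in group 1's text for each match.

'690<or>hq:<or>hq:<or>:<or>hql'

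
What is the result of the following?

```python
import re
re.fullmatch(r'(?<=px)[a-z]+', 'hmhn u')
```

None

The `(?=…)`/`(?<=…)` assertion just peeks at neighbouring text; it doesn't advance the match position.
`re.fullmatch` is like wrapping the pattern in `^…$` (in single-line mode).
Here there's no way to consume every character, so the call returns None.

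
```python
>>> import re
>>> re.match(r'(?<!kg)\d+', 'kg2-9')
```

None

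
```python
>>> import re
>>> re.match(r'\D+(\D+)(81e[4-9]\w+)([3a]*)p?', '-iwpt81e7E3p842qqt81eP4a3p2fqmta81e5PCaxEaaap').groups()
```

('t', '81e7E3p842qqt81eP4a3p2fqmta81e5PCaxEaaap', '')

The match spans [0:45] → '-iwpt81e7E3p842qqt81eP4a3p2fqmta81e5PCaxEaaap'.
Captured: group 1 = 't', group 2 = '81e7E3p842qqt81eP4a3p2fqmta81e5PCaxEaaap', group 3 = ''.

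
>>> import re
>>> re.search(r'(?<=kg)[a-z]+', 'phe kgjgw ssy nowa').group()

'jgw'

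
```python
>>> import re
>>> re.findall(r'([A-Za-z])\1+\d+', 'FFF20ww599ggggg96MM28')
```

`\1` has to match the exact text group 1 already captured.
Scanning left to right: at [0:5] match 'FFF20', group 1 = 'F'; at [5:10] match 'ww599', group 1 = 'w'; at [10:17] match 'ggggg96', group 1 = 'g'; at [17:21] match 'MM28', group 1 = 'M'.
With a single group, `findall` returns only what that group captured — 4 items.

['F', 'w', 'g', 'M']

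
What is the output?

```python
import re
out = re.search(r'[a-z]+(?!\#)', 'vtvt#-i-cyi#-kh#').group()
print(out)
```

vtv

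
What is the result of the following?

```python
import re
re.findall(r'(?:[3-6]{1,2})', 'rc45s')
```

['45']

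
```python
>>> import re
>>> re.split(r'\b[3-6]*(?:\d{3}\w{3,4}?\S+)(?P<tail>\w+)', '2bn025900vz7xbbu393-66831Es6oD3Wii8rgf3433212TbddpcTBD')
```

['2bn025900vz7xbbu393-', 'D', '']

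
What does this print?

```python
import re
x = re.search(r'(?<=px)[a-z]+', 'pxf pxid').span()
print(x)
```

Lookahead/lookbehind check context without consuming it, so the matched span excludes the asserted characters.
The match spans [2:3] → 'f'.

(2, 3)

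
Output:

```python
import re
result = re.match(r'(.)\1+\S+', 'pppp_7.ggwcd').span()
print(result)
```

(0, 12)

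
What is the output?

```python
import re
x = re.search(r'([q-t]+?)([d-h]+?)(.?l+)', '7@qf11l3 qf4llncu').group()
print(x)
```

The pattern matches one or more of a character in [q-t] (lazy) (captured); then one or more of a character in [d-h] (lazy) (captured); then optionally any character, then one or more of a literal 'l' (captured).
`search` walks the string left to right and returns the first match it finds.
The match spans [9:14] → 'qf4ll'.
Captured: group 1 = 'q', group 2 = 'f', group 3 = '4ll'.

qf4ll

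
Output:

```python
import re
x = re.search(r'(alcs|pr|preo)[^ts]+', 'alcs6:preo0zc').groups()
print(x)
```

('alcs',)

Unlike `match`, `search` isn't anchored — it looks for the pattern anywhere in the string.
The match spans [0:13] → 'alcs6:preo0zc'.
Captured: group 1 = 'alcs'.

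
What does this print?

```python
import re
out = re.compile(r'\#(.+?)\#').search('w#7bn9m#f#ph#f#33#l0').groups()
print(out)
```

('7bn9m',)

The match spans [1:8] → '#7bn9m#'.
Captured: group 1 = '7bn9m'.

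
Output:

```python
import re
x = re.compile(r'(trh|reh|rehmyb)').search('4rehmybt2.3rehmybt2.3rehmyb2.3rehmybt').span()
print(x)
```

Alternation tries branches left to right and keeps the first one that lets the overall match succeed at that position.
`re.search` scans for the first position where the pattern succeeds.
The match spans [1:4] → 'reh'.
Captured: group 1 = 'reh'.

(1, 4)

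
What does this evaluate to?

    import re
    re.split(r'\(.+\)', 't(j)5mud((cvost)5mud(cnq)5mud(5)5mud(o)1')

['t', '1']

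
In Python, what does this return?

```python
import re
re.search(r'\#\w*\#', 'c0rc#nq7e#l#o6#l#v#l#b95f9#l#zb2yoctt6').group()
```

'#nq7e#'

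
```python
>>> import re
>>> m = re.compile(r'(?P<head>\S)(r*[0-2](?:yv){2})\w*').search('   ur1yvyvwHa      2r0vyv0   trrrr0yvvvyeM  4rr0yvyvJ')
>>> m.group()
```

'ur1yvyvwHa'

The match spans [3:13] → 'ur1yvyvwHa'.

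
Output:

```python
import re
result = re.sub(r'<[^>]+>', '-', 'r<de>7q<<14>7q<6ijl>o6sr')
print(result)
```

r-7q-7q-o6sr

Matches: at [1:5] → '<de>'; at [7:12] → '<<14>'; at [14:20] → '<6ijl>'.
Each match is replaced by '-'.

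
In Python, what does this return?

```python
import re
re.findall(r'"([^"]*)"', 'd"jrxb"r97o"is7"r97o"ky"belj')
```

['jrxb', 'is7', 'ky']

Walking the string: at [1:7] match '"jrxb"', group 1 = 'jrxb'; at [11:16] match '"is7"', group 1 = 'is7'; at [20:24] match '"ky"', group 1 = 'ky'.
`findall` collects group 1 from each match (3 total).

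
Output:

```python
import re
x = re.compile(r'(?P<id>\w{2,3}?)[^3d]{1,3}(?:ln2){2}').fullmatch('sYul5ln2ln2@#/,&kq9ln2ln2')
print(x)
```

None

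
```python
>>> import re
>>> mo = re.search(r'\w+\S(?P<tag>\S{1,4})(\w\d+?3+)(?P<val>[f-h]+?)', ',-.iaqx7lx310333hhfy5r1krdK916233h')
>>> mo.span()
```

This matches one or more of a word character; then a non-whitespace character; then 1 to 4 of a non-whitespace character (captured as 'tag'); then a word character, then one or more of a digit (lazy), then one or more of a literal '3' (captured); then one or more of a character in [f-h] (lazy) (captured as 'val').
Unlike `match`, `search` isn't anchored — it looks for the pattern anywhere in the string.
The match spans [3:34] → 'iaqx7lx310333hhfy5r1krdK916233h'.
Captured: group 1 = '6', group 2 = '233', group 3 = 'h'.

(3, 34)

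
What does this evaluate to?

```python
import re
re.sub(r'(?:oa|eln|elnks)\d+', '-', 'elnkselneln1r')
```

'elnkseln-r'

Each match is replaced by '-'.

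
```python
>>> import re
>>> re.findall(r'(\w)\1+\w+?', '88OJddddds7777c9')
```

`\1` has to match the exact text group 1 already captured.
`findall` collects group 1 from each match (3 total).

['8', 'd', '7']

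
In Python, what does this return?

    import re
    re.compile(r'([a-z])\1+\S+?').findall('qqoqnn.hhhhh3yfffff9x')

['q', 'n', 'h', 'f']

`\1` has to match the exact text group 1 already captured.
Walking the string: at [0:3] match 'qqo', group 1 = 'q'; at [4:7] match 'nn.', group 1 = 'n'; at [7:13] match 'hhhhh3', group 1 = 'h'; at [14:20] match 'fffff9', group 1 = 'f'.
`findall` collects group 1 from each match (4 total).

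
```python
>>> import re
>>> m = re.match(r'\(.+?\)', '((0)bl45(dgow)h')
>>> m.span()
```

(0, 4)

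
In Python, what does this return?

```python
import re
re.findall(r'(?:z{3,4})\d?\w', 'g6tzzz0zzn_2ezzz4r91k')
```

['zzz0z', 'zzz4r']

The pattern matches 3 to 4 of a literal 'z' (non-capturing group); then optionally a digit, then a word character.
Scanning left to right: at [3:8] → 'zzz0z'; at [13:18] → 'zzz4r'.
`findall` yields the raw match text (2 of them) because the pattern has no groups.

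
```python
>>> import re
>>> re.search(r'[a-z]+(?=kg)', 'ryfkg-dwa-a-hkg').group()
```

The positive lookaround only admits positions where the adjacent text matches; those characters stay outside the span.
The match spans [0:3] → 'ryf'.

'ryf'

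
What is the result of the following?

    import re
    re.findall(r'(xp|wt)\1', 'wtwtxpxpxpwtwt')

After group 1 captures some text, `\1` only succeeds where that same text appears again.
`findall` collects group 1 from each match (3 total).

['wt', 'xp', 'wt']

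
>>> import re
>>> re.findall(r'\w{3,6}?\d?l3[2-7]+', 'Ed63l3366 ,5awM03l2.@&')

['Ed63l3366']

The pattern matches 3 to 6 of a word character (lazy), then optionally a digit, then the literal 'l3'; then one or more of a character in [2-7].
Matches: at [0:9] → 'Ed63l3366'.
`findall` yields the raw match text (1 of them) because the pattern has no groups.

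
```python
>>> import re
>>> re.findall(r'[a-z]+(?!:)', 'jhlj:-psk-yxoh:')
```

Because the assertion is negative and zero-width, positions next to the forbidden text are skipped.
No capturing groups, so `findall` returns the 3 full match strings.

['jhl', 'psk', 'yxo']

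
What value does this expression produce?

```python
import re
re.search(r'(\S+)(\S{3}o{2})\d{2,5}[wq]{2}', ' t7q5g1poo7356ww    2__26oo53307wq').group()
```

Pattern: one or more of a non-whitespace character (captured); then exactly 3 of a non-whitespace character, then exactly 2 of a literal 'o' (captured); then 2 to 5 of a digit, then exactly 2 of one of [wq].
`search` walks the string left to right and returns the first match it finds.
The match spans [1:16] → 't7q5g1poo7356ww'.
Captured: group 1 = 't7q5', group 2 = 'g1poo'.

't7q5g1poo7356ww'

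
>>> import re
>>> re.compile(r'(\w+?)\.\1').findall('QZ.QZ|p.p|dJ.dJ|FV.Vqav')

['QZ', 'p', 'dJ', 'V']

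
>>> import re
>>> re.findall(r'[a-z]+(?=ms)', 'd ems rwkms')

['e', 'rwk']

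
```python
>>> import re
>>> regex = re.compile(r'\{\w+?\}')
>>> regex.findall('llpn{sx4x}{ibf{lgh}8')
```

['{sx4x}', '{lgh}']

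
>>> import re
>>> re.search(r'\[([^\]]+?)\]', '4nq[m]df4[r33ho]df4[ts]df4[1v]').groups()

The match spans [3:6] → '[m]'.
Captured: group 1 = 'm'.

('m',)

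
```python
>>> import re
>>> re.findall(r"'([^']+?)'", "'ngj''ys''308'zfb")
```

Because there's exactly one group, `findall` drops the full match and keeps group 1 from each hit.

['ngj', 'ys', '308']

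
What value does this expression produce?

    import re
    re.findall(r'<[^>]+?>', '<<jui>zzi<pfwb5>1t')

Since nothing is captured, `findall` lists the 2 matched substrings directly.

['<<jui>', '<pfwb5>']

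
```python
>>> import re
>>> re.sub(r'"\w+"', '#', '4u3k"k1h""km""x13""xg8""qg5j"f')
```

Every occurrence is swapped for '#'.

'4u3k#####f'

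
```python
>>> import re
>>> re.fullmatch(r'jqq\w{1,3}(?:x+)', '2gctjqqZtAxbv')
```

None

Pattern: the literal 'jqq', then 1 to 3 of a word character; then one or more of a literal 'x' (non-capturing group).
For `fullmatch`, every character of the input must be accounted for by the pattern.
Here the string isn't matched end-to-end, so the call returns None.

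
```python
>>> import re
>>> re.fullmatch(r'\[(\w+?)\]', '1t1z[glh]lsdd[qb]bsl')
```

None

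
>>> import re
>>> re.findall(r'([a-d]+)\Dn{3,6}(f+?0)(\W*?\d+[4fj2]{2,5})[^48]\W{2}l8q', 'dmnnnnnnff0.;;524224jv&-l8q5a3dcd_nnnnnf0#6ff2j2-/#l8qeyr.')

[('d', 'ff0', '.;;524224j'), ('dcd', 'f0', '#6ff2j2')]

Multiple groups make `findall` return tuples — one 3-tuple for each match.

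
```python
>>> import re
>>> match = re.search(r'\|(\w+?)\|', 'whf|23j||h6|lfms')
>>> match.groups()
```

('23j',)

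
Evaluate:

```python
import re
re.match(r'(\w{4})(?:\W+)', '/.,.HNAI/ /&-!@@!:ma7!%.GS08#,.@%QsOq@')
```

None

This matches exactly 4 of a word character (captured); then one or more of a non-word character (non-capturing group).
`re.match` won't scan ahead — the pattern has to work from the very first character.
Here position 0 doesn't satisfy it, so the call returns None.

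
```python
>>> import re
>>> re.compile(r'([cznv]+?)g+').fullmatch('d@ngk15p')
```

The pattern matches one or more of one of [cznv] (lazy) (captured); then one or more of a literal 'g'.
`re.fullmatch` requires the pattern to consume the entire string.
Here the string isn't matched end-to-end, so the call returns None.

None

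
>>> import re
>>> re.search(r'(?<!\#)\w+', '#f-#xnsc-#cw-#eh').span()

(5, 8)

The negative lookaround is zero-width — it rules out positions where the adjacent text would match, without consuming anything.
`re.search` scans for the first position where the pattern succeeds.
The match spans [5:8] → 'nsc'.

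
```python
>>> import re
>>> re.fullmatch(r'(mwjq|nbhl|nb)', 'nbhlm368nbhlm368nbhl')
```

None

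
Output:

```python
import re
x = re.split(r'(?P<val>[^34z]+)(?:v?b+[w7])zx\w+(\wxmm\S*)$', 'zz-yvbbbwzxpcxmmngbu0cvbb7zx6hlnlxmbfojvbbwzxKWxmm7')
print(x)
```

['zz', '-yvbb', 'Wxmm7', '']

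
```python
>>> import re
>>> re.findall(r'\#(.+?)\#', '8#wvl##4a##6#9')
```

['wvl', '4a', '6']

Scanning left to right: at [1:6] match '#wvl#', group 1 = 'wvl'; at [6:10] match '#4a#', group 1 = '4a'; at [10:13] match '#6#', group 1 = '6'.
`findall` collects group 1 from each match (3 total).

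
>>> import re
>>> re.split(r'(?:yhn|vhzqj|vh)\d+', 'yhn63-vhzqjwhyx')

Matches to split on: at [0:5] → 'yhn63'.
`split` removes every match and returns the 2 fragments in between.

['', '-vhzqjwhyx']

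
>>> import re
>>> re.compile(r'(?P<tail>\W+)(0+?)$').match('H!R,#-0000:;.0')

This matches one or more of a non-word character (captured as 'tail'); then one or more of a literal '0' (lazy) (captured); then anchored at the end.
`re.match` only tries the pattern at the start of the string.
Here position 0 doesn't satisfy it, so the call returns None.

None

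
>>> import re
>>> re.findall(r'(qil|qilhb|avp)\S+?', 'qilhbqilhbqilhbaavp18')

['qil', 'qil', 'qil', 'avp']

`|` is ordered: at each position the engine commits to the first alternative that works.
Matches: at [0:4] match 'qilh', group 1 = 'qil'; at [5:9] match 'qilh', group 1 = 'qil'; at [10:14] match 'qilh', group 1 = 'qil'; at [16:20] match 'avp1', group 1 = 'avp'.
One capturing group, so `findall` returns just the captured substring from each match — 4 in all.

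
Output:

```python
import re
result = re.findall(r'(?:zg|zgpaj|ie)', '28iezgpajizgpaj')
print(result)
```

The regex engine tests alternatives in the order written; an earlier branch that matches wins even if a later one would match more.
`findall` yields the raw match text (3 of them) because the pattern has no groups.

['ie', 'zg', 'zg']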